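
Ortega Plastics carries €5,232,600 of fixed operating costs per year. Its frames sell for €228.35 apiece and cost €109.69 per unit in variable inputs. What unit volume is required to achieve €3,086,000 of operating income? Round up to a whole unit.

70,105 frames

Each unit contributes €228.35 − €109.69 = €118.66.
Required volume = (fixed costs + target profit) ÷ CM = (€5,232,600 + €3,086,000) ÷ €118.66 = 70,104.50, so 70,105 frames.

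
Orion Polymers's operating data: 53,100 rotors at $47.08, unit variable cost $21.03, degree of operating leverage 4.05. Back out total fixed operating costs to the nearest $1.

Contribution at this volume is 53,100 × $26.05 = $1,383,255.00.
Since DOL = CM ÷ EBIT, EBIT = $1,383,255.00 ÷ 4.05 = $341,544.44.
And FC = contribution − EBIT = $1,383,255.00 − $341,544.44 = $1,041,711.

$1,041,711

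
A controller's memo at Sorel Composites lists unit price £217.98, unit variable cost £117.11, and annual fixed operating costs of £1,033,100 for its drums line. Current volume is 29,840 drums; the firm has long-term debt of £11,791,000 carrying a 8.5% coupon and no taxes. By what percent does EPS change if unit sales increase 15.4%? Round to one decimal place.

At 29,840 units, contribution = 29,840 × £100.87 = £3,009,960.80.
EBIT = £3,009,960.80 − £1,033,100 = £1,976,860.80.
Interest = £1,002,235.00, so EBIT − I = £974,625.80.
DCL = total CM / (EBIT − I) = £3,009,960.80 / £974,625.80 = 3.0883.
%ΔEPS = DCL × %ΔSales = 3.0883 × +15.4% = +47.6%.

+47.6%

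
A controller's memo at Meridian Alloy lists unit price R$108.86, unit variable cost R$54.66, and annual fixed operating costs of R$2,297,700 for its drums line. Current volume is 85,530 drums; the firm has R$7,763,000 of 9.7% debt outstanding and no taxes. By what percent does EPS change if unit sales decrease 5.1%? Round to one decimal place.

Total contribution margin = 85,530 × R$54.20 = R$4,635,726.00.
Subtracting fixed costs: EBIT = R$4,635,726.00 − R$2,297,700 = R$2,338,026.00.
Interest = R$753,011.00, so EBIT − I = R$1,585,015.00.
DCL = total CM / (EBIT − I) = R$4,635,726.00 / R$1,585,015.00 = 2.9247.
%ΔEPS = DCL × %ΔSales = 2.9247 × -5.1% = -14.9%.

-14.9%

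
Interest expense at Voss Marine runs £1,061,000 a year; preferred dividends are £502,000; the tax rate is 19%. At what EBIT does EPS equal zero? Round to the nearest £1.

£1,680,753

Grossing the preferred dividend up to pre-tax terms: £502,000 / (1 − 0.19) = £619,753.09.
Financial break-even EBIT = interest + D_p ÷ (1 − t) = £1,061,000 + £619,753.09 = £1,680,753.09.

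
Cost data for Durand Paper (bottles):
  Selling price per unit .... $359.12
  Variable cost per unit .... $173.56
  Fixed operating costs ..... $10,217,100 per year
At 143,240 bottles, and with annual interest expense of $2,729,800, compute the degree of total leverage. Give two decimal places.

1.95

At 143,240 units, contribution = 143,240 × $185.56 = $26,579,614.40.
Operating income = contribution − fixed costs = $26,579,614.40 − $10,217,100 = $16,362,514.40. Interest = $2,729,800.00, so EBIT − I = $13,632,714.40.
Degree of total leverage = total CM / (EBIT − interest) = $26,579,614.40 / $13,632,714.40 = 1.9497.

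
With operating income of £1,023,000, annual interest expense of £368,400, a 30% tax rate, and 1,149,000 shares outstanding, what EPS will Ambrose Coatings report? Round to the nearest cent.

Pre-tax income = £1,023,000 − £368,400.00 = £654,600.00.
Net income = £654,600.00 × (1 − 0.30) = £458,220.00.
Per share: £458,220.00 / 1,149,000 shares = £0.40.

£0.40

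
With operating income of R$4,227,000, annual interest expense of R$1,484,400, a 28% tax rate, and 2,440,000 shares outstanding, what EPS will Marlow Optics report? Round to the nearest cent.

Pre-tax income = R$4,227,000 − R$1,484,400.00 = R$2,742,600.00.
After tax at 28%: net income = R$2,742,600.00 × 0.72 = R$1,974,672.00.
EPS = R$1,974,672.00 ÷ 2,440,000 = R$0.81.

R$0.81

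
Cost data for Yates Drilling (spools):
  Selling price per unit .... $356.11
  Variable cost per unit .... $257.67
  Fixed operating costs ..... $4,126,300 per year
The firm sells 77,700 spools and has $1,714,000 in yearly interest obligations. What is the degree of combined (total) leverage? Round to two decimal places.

4.23

Total contribution margin = 77,700 × $98.44 = $7,648,788.00.
EBIT = $7,648,788.00 − $4,126,300 = $3,522,488.00. Interest = $1,714,000.00.
DOL = $7,648,788.00 ÷ $3,522,488.00 = 2.1714; DFL = $3,522,488.00 ÷ $1,808,488.00 = 1.9478.
Combined leverage = 2.1714 × 1.9478 = 4.2295.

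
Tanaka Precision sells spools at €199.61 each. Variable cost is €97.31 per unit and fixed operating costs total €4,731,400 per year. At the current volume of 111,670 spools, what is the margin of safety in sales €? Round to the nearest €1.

Contribution margin per unit = €199.61 − €97.31 = €102.30. Break-even units = €4,731,400 ÷ €102.30 = 46,250.24; break-even revenue = 46,250.24 × €199.61 = €9,232,011.28.
Current sales = 111,670 × €199.61 = €22,290,448.70.
Margin of safety = €22,290,448.70 − €9,232,011.28 = €13,058,437.

€13,058,437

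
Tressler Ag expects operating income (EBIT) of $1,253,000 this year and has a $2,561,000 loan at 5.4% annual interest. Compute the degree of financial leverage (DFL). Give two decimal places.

Interest = $138,294.00.
Degree of financial leverage = EBIT / (EBIT − interest) = $1,253,000 / $1,114,706.00 = 1.1241.

1.12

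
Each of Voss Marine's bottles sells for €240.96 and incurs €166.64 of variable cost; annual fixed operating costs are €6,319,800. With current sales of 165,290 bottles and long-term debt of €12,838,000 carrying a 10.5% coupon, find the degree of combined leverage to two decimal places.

2.66

At 165,290 units, contribution = 165,290 × €74.32 = €12,284,352.80.
Subtracting fixed costs: EBIT = €12,284,352.80 − €6,319,800 = €5,964,552.80. Interest = €1,347,990.00.
DOL = €12,284,352.80 ÷ €5,964,552.80 = 2.0596; DFL = €5,964,552.80 ÷ €4,616,562.80 = 1.2920.
Combined leverage = 2.0596 × 1.2920 = 2.6610.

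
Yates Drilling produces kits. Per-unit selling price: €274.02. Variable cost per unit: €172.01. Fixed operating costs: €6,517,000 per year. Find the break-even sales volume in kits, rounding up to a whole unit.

Unit CM = price − variable cost = €274.02 − €172.01 = €102.01.
Units to break even: €6,517,000 ÷ €102.01 = 63,885.89, rounded up to 63,886.

63,886 kits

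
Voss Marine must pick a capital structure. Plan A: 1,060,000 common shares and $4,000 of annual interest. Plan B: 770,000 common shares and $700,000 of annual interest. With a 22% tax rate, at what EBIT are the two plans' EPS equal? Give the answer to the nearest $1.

At indifference, (EBIT − 4,000)(1 − t)/1,060,000 = (EBIT − 700,000)(1 − t)/770,000.
The (1 − t) factor cancels: (EBIT − 4,000) × 770,000 = (EBIT − 700,000) × 1,060,000.
EBIT × (1,060,000 − 770,000) = 700,000 × 1,060,000 − 4,000 × 770,000 = 738,920,000,000, so EBIT = 738,920,000,000 ÷ 290,000 = 2,548,000.00.

$2,548,000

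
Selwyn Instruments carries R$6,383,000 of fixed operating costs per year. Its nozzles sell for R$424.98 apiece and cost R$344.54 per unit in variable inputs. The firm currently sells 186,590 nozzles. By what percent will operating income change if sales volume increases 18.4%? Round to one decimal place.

Total contribution margin = 186,590 × R$80.44 = R$15,009,299.60.
EBIT = R$15,009,299.60 − R$6,383,000 = R$8,626,299.60.
DOL = contribution ÷ EBIT = R$15,009,299.60 ÷ R$8,626,299.60 = 1.7399.
Operating income changes by 1.7399 × +18.4% = +32.0%.

+32.0%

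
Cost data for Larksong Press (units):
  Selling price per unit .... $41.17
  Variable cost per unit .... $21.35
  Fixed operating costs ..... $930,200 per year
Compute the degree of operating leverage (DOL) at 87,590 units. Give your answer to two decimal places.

2.15

Total contribution margin = 87,590 × $19.82 = $1,736,033.80.
Subtracting fixed costs: EBIT = $1,736,033.80 − $930,200 = $805,833.80.
DOL = contribution ÷ EBIT = $1,736,033.80 ÷ $805,833.80 = 2.1543.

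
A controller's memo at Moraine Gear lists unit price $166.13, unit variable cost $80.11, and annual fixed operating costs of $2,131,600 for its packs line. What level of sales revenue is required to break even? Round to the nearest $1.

$4,116,749

CM per unit = $166.13 − $80.11 = $86.02; CM ratio = $86.02 / $166.13 = 0.5178.
Break-even sales = FC ÷ CM ratio = $2,131,600 × $166.13 / $86.02 = $4,116,749.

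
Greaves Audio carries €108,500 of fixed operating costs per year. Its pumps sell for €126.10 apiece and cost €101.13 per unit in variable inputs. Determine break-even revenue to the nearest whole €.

€547,932

CM per unit = €126.10 − €101.13 = €24.97; CM ratio = €24.97 / €126.10 = 0.1980.
Break-even sales = FC ÷ CM ratio = €108,500 × €126.10 / €24.97 = €547,932.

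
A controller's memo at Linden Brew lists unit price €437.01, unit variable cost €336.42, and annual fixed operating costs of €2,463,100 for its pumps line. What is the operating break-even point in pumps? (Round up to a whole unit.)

24,487 pumps

Each unit contributes €437.01 − €336.42 = €100.59.
Units to break even: €2,463,100 ÷ €100.59 = 24,486.53, rounded up to 24,487.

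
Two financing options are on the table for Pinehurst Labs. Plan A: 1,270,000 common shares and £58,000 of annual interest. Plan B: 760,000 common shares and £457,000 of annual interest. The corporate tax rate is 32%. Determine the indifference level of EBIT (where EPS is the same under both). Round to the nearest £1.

£1,051,588

Set EPS_A = EPS_B: (EBIT − £58,000)(1 − 0.32) ÷ 1,270,000 = (EBIT − £457,000)(1 − 0.32) ÷ 760,000.
The (1 − t) factor cancels: (EBIT − 58,000) × 760,000 = (EBIT − 457,000) × 1,270,000.
EBIT × (1,270,000 − 760,000) = 457,000 × 1,270,000 − 58,000 × 760,000 = 536,310,000,000, so EBIT = 536,310,000,000 ÷ 510,000 = 1,051,588.24.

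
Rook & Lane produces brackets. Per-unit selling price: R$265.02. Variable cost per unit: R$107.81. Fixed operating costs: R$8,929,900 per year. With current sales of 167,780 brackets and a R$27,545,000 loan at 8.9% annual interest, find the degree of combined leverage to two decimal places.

At 167,780 units, contribution = 167,780 × R$157.21 = R$26,376,693.80.
EBIT = R$26,376,693.80 − R$8,929,900 = R$17,446,793.80. Interest = R$2,451,505.00.
DOL = R$26,376,693.80 ÷ R$17,446,793.80 = 1.5118; DFL = R$17,446,793.80 ÷ R$14,995,288.80 = 1.1635.
Combined leverage = 1.5118 × 1.1635 = 1.7590.

1.76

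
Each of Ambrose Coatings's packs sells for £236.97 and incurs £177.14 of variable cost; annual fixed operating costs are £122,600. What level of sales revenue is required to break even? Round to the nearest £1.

CM per unit = £236.97 − £177.14 = £59.83; CM ratio = £59.83 / £236.97 = 0.2525.
Break-even revenue = fixed costs × price ÷ CM = £122,600 × £236.97 ÷ £59.83 = £485,585.

£485,585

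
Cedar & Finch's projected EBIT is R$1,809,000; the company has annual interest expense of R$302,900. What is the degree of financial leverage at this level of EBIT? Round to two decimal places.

Annual interest charges come to R$302,900.00.
Degree of financial leverage = EBIT / (EBIT − interest) = R$1,809,000 / R$1,506,100.00 = 1.2011.

1.20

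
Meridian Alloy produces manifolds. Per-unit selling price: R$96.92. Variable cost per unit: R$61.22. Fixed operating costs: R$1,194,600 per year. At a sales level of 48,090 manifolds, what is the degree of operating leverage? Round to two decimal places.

Total contribution margin = 48,090 × R$35.70 = R$1,716,813.00.
Subtracting fixed costs: EBIT = R$1,716,813.00 − R$1,194,600 = R$522,213.00.
So DOL = total CM / EBIT = R$1,716,813.00 / R$522,213.00 = 3.2876.

3.29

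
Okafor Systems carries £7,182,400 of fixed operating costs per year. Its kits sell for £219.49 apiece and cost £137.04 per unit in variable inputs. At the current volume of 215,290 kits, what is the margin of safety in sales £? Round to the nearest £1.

Each unit contributes £219.49 − £137.04 = £82.45. Break-even units = £7,182,400 ÷ £82.45 = 87,112.19; break-even revenue = 87,112.19 × £219.49 = £19,120,254.41.
Current sales = 215,290 × £219.49 = £47,254,002.10.
Margin of safety = £47,254,002.10 − £19,120,254.41 = £28,133,748.

£28,133,748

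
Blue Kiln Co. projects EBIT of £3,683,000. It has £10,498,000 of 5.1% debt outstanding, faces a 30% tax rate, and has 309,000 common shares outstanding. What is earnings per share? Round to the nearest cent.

Interest = £535,398.00, so EBT = £3,683,000 − £535,398.00 = £3,147,602.00.
Net income = £3,147,602.00 × (1 − 0.30) = £2,203,321.40.
Per share: £2,203,321.40 / 309,000 shares = £7.13.

£7.13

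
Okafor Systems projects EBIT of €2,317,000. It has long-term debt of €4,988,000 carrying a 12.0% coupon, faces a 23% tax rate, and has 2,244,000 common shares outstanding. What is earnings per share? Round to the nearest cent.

€0.59

Pre-tax income = €2,317,000 − €598,560.00 = €1,718,440.00.
Net income = €1,718,440.00 × (1 − 0.23) = €1,323,198.80.
EPS = €1,323,198.80 ÷ 2,244,000 = €0.59.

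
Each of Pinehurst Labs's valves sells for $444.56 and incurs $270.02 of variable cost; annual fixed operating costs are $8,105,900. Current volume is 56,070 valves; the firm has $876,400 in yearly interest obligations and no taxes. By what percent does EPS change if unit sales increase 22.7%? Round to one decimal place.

Contribution at this volume is 56,070 × $174.54 = $9,786,457.80.
Subtracting fixed costs: EBIT = $9,786,457.80 − $8,105,900 = $1,680,557.80.
Interest = $876,400.00, so EBIT − I = $804,157.80.
DCL = total CM / (EBIT − I) = $9,786,457.80 / $804,157.80 = 12.1698.
%ΔEPS = DCL × %ΔSales = 12.1698 × +22.7% = +276.3%.

+276.3%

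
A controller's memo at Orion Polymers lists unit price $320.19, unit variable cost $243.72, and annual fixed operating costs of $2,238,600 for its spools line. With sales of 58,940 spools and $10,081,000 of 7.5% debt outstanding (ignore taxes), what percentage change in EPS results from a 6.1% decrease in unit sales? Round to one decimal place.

At 58,940 units, contribution = 58,940 × $76.47 = $4,507,141.80.
EBIT = $4,507,141.80 − $2,238,600 = $2,268,541.80.
After interest of $756,075.00, pre-tax earnings = $1,512,466.80.
DCL = total CM / (EBIT − I) = $4,507,141.80 / $1,512,466.80 = 2.9800.
%ΔEPS = DCL × %ΔSales = 2.9800 × -6.1% = -18.2%.

-18.2%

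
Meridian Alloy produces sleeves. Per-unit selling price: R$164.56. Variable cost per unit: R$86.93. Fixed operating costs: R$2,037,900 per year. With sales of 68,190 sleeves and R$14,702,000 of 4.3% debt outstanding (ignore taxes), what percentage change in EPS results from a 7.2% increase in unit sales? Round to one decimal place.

+14.5%

At 68,190 units, contribution = 68,190 × R$77.63 = R$5,293,589.70.
Subtracting fixed costs: EBIT = R$5,293,589.70 − R$2,037,900 = R$3,255,689.70.
Interest = R$632,186.00, so EBIT − I = R$2,623,503.70.
Degree of combined leverage = contribution ÷ (EBIT − I) = R$5,293,589.70 ÷ R$2,623,503.70 = 2.0178.
EPS therefore changes by 2.0178 × (+7.2%) = +14.5%.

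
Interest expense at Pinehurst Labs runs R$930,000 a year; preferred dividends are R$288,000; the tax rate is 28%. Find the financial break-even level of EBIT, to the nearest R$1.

R$1,330,000

Grossing the preferred dividend up to pre-tax terms: R$288,000 / (1 − 0.28) = R$400,000.00.
Financial break-even EBIT = interest + D_p ÷ (1 − t) = R$930,000 + R$400,000.00 = R$1,330,000.00.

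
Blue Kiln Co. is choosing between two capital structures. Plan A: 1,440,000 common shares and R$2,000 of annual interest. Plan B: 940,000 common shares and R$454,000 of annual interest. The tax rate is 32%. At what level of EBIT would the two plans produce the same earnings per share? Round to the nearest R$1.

At indifference, (EBIT − 2,000)(1 − t)/1,440,000 = (EBIT − 454,000)(1 − t)/940,000.
The (1 − t) factor cancels: (EBIT − 2,000) × 940,000 = (EBIT − 454,000) × 1,440,000.
EBIT × (1,440,000 − 940,000) = 454,000 × 1,440,000 − 2,000 × 940,000 = 651,880,000,000, so EBIT = 651,880,000,000 ÷ 500,000 = 1,303,760.00.

R$1,303,760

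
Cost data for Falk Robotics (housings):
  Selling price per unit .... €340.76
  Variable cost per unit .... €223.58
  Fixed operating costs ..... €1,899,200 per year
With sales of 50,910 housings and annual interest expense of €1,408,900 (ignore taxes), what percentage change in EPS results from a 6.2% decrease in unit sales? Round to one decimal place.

At 50,910 units, contribution = 50,910 × €117.18 = €5,965,633.80.
Subtracting fixed costs: EBIT = €5,965,633.80 − €1,899,200 = €4,066,433.80.
Interest = €1,408,900.00, so EBIT − I = €2,657,533.80.
Degree of combined leverage = contribution ÷ (EBIT − I) = €5,965,633.80 ÷ €2,657,533.80 = 2.2448.
EPS therefore changes by 2.2448 × (-6.2%) = -13.9%.

-13.9%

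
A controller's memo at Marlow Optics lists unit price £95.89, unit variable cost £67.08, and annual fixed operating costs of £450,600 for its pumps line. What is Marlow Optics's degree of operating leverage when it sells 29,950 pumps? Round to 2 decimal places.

Contribution at this volume is 29,950 × £28.81 = £862,859.50.
Operating income = contribution − fixed costs = £862,859.50 − £450,600 = £412,259.50.
So DOL = total CM / EBIT = £862,859.50 / £412,259.50 = 2.0930.

2.09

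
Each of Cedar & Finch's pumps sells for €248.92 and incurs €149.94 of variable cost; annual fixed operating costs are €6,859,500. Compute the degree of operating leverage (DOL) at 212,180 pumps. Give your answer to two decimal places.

1.49

At 212,180 units, contribution = 212,180 × €98.98 = €21,001,576.40.
EBIT = €21,001,576.40 − €6,859,500 = €14,142,076.40.
Degree of operating leverage = €21,001,576.40 / €14,142,076.40 = 1.4850.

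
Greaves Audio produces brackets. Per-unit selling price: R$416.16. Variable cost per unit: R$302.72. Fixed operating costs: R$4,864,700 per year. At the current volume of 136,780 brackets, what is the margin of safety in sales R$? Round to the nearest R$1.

Unit CM = price − variable cost = R$416.16 − R$302.72 = R$113.44. Break-even units = R$4,864,700 ÷ R$113.44 = 42,883.46; break-even revenue = 42,883.46 × R$416.16 = R$17,846,381.81.
Current sales = 136,780 × R$416.16 = R$56,922,364.80.
Margin of safety = R$56,922,364.80 − R$17,846,381.81 = R$39,075,983.

R$39,075,983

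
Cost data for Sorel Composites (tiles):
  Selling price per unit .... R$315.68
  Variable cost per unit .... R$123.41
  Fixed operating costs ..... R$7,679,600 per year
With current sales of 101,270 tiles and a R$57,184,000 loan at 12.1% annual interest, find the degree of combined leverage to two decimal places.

4.00

At 101,270 units, contribution = 101,270 × R$192.27 = R$19,471,182.90.
Operating income = contribution − fixed costs = R$19,471,182.90 − R$7,679,600 = R$11,791,582.90. Interest = R$6,919,264.00.
DOL = R$19,471,182.90 ÷ R$11,791,582.90 = 1.6513; DFL = R$11,791,582.90 ÷ R$4,872,318.90 = 2.4201.
Combined leverage = 1.6513 × 2.4201 = 3.9963.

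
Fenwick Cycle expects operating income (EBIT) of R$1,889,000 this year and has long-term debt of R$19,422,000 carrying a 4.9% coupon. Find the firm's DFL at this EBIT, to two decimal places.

Interest = R$951,678.00.
Degree of financial leverage = EBIT / (EBIT − interest) = R$1,889,000 / R$937,322.00 = 2.0153.

2.02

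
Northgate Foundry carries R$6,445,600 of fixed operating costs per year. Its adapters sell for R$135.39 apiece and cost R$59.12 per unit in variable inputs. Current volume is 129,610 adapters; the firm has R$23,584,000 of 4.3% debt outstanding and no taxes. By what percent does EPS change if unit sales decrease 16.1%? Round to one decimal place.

-65.6%

Total contribution margin = 129,610 × R$76.27 = R$9,885,354.70.
EBIT = R$9,885,354.70 − R$6,445,600 = R$3,439,754.70.
After interest of R$1,014,112.00, pre-tax earnings = R$2,425,642.70.
DCL = total CM / (EBIT − I) = R$9,885,354.70 / R$2,425,642.70 = 4.0754.
EPS therefore changes by 4.0754 × (-16.1%) = -65.6%.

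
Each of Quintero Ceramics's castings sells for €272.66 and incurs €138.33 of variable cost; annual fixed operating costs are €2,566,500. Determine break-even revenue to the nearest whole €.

Contribution margin per unit = €272.66 − €138.33 = €134.33, a CM ratio of €134.33 ÷ €272.66 = 0.4927.
Break-even revenue = fixed costs × price ÷ CM = €2,566,500 × €272.66 ÷ €134.33 = €5,209,424.

€5,209,424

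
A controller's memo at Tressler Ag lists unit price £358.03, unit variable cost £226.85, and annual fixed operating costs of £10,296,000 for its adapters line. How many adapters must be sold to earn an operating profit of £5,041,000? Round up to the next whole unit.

Each unit contributes £358.03 − £226.85 = £131.18.
Units = (FC + target) / CM = (£10,296,000 + £5,041,000) / £131.18 = 116,915.69, so 116,916 adapters.

116,916 adapters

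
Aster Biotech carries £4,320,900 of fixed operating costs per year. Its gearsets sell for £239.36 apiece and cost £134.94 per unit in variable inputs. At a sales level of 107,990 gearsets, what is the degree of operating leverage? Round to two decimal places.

Total contribution margin = 107,990 × £104.42 = £11,276,315.80.
Subtracting fixed costs: EBIT = £11,276,315.80 − £4,320,900 = £6,955,415.80.
So DOL = total CM / EBIT = £11,276,315.80 / £6,955,415.80 = 1.6212.

1.62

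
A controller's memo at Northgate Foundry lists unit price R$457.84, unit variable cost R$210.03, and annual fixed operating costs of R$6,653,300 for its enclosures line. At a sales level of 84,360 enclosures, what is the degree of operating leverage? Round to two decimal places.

Total contribution margin = 84,360 × R$247.81 = R$20,905,251.60.
Subtracting fixed costs: EBIT = R$20,905,251.60 − R$6,653,300 = R$14,251,951.60.
DOL = contribution ÷ EBIT = R$20,905,251.60 ÷ R$14,251,951.60 = 1.4668.

1.47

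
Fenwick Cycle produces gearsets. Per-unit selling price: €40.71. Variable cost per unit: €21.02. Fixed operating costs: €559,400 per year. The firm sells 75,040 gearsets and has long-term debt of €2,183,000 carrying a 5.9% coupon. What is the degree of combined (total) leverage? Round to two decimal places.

At 75,040 units, contribution = 75,040 × €19.69 = €1,477,537.60.
Operating income = contribution − fixed costs = €1,477,537.60 − €559,400 = €918,137.60. Interest = €128,797.00.
DOL = €1,477,537.60 ÷ €918,137.60 = 1.6093; DFL = €918,137.60 ÷ €789,340.60 = 1.1632.
DCL = DOL × DFL = 1.6093 × 1.1632 = 1.8719.

1.87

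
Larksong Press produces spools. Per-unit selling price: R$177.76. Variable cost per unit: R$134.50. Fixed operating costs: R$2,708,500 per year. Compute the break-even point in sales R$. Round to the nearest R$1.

R$11,129,518

Contribution margin per unit = R$177.76 − R$134.50 = R$43.26, a CM ratio of R$43.26 ÷ R$177.76 = 0.2434.
Break-even sales = FC ÷ CM ratio = R$2,708,500 × R$177.76 / R$43.26 = R$11,129,518.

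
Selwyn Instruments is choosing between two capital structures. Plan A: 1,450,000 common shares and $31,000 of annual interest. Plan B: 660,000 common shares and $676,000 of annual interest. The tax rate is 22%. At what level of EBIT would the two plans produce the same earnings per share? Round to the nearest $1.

$1,214,861

At indifference, (EBIT − 31,000)(1 − t)/1,450,000 = (EBIT − 676,000)(1 − t)/660,000.
The (1 − t) factor cancels: (EBIT − 31,000) × 660,000 = (EBIT − 676,000) × 1,450,000.
EBIT × (1,450,000 − 660,000) = 676,000 × 1,450,000 − 31,000 × 660,000 = 959,740,000,000, so EBIT = 959,740,000,000 ÷ 790,000 = 1,214,860.76.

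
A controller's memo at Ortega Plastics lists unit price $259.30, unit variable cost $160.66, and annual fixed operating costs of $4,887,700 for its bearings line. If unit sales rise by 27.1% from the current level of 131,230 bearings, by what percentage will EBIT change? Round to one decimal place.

Total contribution margin = 131,230 × $98.64 = $12,944,527.20.
EBIT = $12,944,527.20 − $4,887,700 = $8,056,827.20.
Degree of operating leverage = $12,944,527.20 / $8,056,827.20 = 1.6067.
%ΔEBIT = DOL × %ΔSales = 1.6067 × +27.1% = +43.5%.

+43.5%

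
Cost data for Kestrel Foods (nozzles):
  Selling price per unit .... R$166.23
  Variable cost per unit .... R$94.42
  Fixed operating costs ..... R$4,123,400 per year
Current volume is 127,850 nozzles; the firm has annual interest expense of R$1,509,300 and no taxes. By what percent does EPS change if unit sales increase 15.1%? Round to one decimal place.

+39.1%

At 127,850 units, contribution = 127,850 × R$71.81 = R$9,180,908.50.
EBIT = R$9,180,908.50 − R$4,123,400 = R$5,057,508.50.
After interest of R$1,509,300.00, pre-tax earnings = R$3,548,208.50.
Degree of combined leverage = contribution ÷ (EBIT − I) = R$9,180,908.50 ÷ R$3,548,208.50 = 2.5875.
%ΔEPS = DCL × %ΔSales = 2.5875 × +15.1% = +39.1%.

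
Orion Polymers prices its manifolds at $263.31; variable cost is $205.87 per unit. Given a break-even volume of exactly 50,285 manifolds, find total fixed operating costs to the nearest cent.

Unit CM = price − variable cost = $263.31 − $205.87 = $57.44.
Since BE = FC / CM, FC = 50,285 × $57.44 = $2,888,370.40.

$2,888,370.40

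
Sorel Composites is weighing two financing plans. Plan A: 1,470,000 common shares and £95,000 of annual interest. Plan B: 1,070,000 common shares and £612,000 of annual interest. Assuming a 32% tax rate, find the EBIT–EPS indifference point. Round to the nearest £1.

At indifference, (EBIT − 95,000)(1 − t)/1,470,000 = (EBIT − 612,000)(1 − t)/1,070,000.
The (1 − t) factor cancels: (EBIT − 95,000) × 1,070,000 = (EBIT − 612,000) × 1,470,000.
Solving, EBIT = (612,000·1,470,000 − 95,000·1,070,000) / (1,470,000 − 1,070,000) = 797,990,000,000 / 400,000 = 1,994,975.00.

£1,994,975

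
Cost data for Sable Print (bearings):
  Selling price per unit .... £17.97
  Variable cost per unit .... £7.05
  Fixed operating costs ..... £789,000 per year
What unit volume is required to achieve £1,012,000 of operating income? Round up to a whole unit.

164,927 bearings

Unit CM = price − variable cost = £17.97 − £7.05 = £10.92.
Units = (FC + target) / CM = (£789,000 + £1,012,000) / £10.92 = 164,926.74, so 164,927 bearings.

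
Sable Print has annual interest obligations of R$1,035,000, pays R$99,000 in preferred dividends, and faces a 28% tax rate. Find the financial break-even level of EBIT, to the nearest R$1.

Preferred dividends are paid after tax, so their pre-tax equivalent is R$99,000 ÷ (1 − 0.28) = R$137,500.00.
Financial break-even EBIT = interest + D_p ÷ (1 − t) = R$1,035,000 + R$137,500.00 = R$1,172,500.00.

R$1,172,500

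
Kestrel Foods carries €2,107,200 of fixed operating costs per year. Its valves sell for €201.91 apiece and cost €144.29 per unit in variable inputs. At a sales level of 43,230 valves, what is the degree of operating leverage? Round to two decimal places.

6.49

At 43,230 units, contribution = 43,230 × €57.62 = €2,490,912.60.
EBIT = €2,490,912.60 − €2,107,200 = €383,712.60.
Degree of operating leverage = €2,490,912.60 / €383,712.60 = 6.4916.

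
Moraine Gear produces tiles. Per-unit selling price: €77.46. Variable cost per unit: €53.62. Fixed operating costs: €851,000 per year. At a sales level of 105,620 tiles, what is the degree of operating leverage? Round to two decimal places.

At 105,620 units, contribution = 105,620 × €23.84 = €2,517,980.80.
Operating income = contribution − fixed costs = €2,517,980.80 − €851,000 = €1,666,980.80.
So DOL = total CM / EBIT = €2,517,980.80 / €1,666,980.80 = 1.5105.

1.51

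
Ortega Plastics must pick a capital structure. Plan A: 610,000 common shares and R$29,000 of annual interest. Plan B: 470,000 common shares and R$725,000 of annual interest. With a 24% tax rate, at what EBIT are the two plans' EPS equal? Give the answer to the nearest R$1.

Set EPS_A = EPS_B: (EBIT − R$29,000)(1 − 0.24) ÷ 610,000 = (EBIT − R$725,000)(1 − 0.24) ÷ 470,000.
Cancelling (1 − t) and cross-multiplying: 470,000·(EBIT − 29,000) = 610,000·(EBIT − 725,000).
EBIT × (610,000 − 470,000) = 725,000 × 610,000 − 29,000 × 470,000 = 428,620,000,000, so EBIT = 428,620,000,000 ÷ 140,000 = 3,061,571.43.

R$3,061,571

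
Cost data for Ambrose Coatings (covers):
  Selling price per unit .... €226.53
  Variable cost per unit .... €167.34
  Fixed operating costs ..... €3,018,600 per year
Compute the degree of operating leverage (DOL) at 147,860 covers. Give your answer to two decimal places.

1.53

Contribution at this volume is 147,860 × €59.19 = €8,751,833.40.
EBIT = €8,751,833.40 − €3,018,600 = €5,733,233.40.
Degree of operating leverage = €8,751,833.40 / €5,733,233.40 = 1.5265.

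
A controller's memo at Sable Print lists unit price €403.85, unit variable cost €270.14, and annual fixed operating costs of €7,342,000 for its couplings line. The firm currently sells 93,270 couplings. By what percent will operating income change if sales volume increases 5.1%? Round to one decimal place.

+12.4%

At 93,270 units, contribution = 93,270 × €133.71 = €12,471,131.70.
Subtracting fixed costs: EBIT = €12,471,131.70 − €7,342,000 = €5,129,131.70.
Degree of operating leverage = €12,471,131.70 / €5,129,131.70 = 2.4314.
Operating income changes by 2.4314 × +5.1% = +12.4%.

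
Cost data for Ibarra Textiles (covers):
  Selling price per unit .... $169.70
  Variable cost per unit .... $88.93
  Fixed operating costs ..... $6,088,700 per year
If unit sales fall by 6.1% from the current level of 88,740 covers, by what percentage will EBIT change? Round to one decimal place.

At 88,740 units, contribution = 88,740 × $80.77 = $7,167,529.80.
EBIT = $7,167,529.80 − $6,088,700 = $1,078,829.80.
So DOL = total CM / EBIT = $7,167,529.80 / $1,078,829.80 = 6.6438.
%ΔEBIT = DOL × %ΔSales = 6.6438 × -6.1% = -40.5%.

-40.5%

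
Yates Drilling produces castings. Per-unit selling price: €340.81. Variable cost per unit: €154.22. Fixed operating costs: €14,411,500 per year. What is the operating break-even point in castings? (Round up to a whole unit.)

77,237 castings

Each unit contributes €340.81 − €154.22 = €186.59.
Units to break even: €14,411,500 ÷ €186.59 = 77,236.19, rounded up to 77,237.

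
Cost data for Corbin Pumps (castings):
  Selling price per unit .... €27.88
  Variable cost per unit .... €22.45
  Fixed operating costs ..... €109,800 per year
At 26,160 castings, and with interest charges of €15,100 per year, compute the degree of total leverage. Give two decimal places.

8.28

At 26,160 units, contribution = 26,160 × €5.43 = €142,048.80.
EBIT = €142,048.80 − €109,800 = €32,248.80. Interest = €15,100.00, so EBIT − I = €17,148.80.
Degree of total leverage = total CM / (EBIT − interest) = €142,048.80 / €17,148.80 = 8.2833.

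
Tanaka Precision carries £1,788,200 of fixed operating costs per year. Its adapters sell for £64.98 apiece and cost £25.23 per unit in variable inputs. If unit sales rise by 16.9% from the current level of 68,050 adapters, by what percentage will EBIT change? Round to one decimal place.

+49.9%

Contribution at this volume is 68,050 × £39.75 = £2,704,987.50.
EBIT = £2,704,987.50 − £1,788,200 = £916,787.50.
So DOL = total CM / EBIT = £2,704,987.50 / £916,787.50 = 2.9505.
Operating income changes by 2.9505 × +16.9% = +49.9%.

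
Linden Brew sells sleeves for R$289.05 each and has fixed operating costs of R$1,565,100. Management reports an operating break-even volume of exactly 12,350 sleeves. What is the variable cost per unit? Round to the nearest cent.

At break-even, FC = Q × (P − VC), so P − VC = R$1,565,100 ÷ 12,350 = R$126.7287.
Variable cost per unit = R$289.05 − R$126.7287 = R$162.32.

R$162.32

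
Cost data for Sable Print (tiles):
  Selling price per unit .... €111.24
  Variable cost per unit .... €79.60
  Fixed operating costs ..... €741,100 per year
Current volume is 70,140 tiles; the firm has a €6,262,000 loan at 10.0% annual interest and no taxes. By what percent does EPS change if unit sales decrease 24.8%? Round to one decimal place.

-64.6%

Total contribution margin = 70,140 × €31.64 = €2,219,229.60.
Subtracting fixed costs: EBIT = €2,219,229.60 − €741,100 = €1,478,129.60.
Interest = €626,200.00, so EBIT − I = €851,929.60.
Degree of combined leverage = contribution ÷ (EBIT − I) = €2,219,229.60 ÷ €851,929.60 = 2.6049.
EPS therefore changes by 2.6049 × (-24.8%) = -64.6%.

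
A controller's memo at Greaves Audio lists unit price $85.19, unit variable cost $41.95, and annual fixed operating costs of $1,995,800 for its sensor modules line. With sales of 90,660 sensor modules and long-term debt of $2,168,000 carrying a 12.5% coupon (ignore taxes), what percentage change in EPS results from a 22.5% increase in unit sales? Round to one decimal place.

At 90,660 units, contribution = 90,660 × $43.24 = $3,920,138.40.
Operating income = contribution − fixed costs = $3,920,138.40 − $1,995,800 = $1,924,338.40.
Interest = $271,000.00, so EBIT − I = $1,653,338.40.
Degree of combined leverage = contribution ÷ (EBIT − I) = $3,920,138.40 ÷ $1,653,338.40 = 2.3710.
EPS therefore changes by 2.3710 × (+22.5%) = +53.3%.

+53.3%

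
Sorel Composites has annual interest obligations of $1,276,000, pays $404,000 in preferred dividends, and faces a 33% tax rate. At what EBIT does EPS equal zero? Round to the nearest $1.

$1,878,985

Preferred dividends are paid after tax, so their pre-tax equivalent is $404,000 ÷ (1 − 0.33) = $602,985.07.
Financial break-even EBIT = interest + D_p ÷ (1 − t) = $1,276,000 + $602,985.07 = $1,878,985.07.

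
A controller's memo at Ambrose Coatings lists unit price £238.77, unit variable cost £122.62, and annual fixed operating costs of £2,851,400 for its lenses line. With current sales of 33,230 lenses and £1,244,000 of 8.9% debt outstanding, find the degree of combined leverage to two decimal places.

4.30

At 33,230 units, contribution = 33,230 × £116.15 = £3,859,664.50.
EBIT = £3,859,664.50 − £2,851,400 = £1,008,264.50. Interest = £110,716.00, so EBIT − I = £897,548.50.
Degree of total leverage = total CM / (EBIT − interest) = £3,859,664.50 / £897,548.50 = 4.3002.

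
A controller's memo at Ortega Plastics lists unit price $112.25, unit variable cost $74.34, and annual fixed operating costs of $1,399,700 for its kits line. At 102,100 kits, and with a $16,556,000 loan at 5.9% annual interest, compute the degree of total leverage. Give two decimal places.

At 102,100 units, contribution = 102,100 × $37.91 = $3,870,611.00.
EBIT = $3,870,611.00 − $1,399,700 = $2,470,911.00. Interest = $976,804.00.
DOL = $3,870,611.00 ÷ $2,470,911.00 = 1.5665; DFL = $2,470,911.00 ÷ $1,494,107.00 = 1.6538.
DCL = DOL × DFL = 1.5665 × 1.6538 = 2.5907.

2.59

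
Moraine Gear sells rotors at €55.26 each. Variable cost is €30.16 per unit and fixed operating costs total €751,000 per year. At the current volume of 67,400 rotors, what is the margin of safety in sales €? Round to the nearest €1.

€2,071,127

Each unit contributes €55.26 − €30.16 = €25.10. Break-even units = €751,000 ÷ €25.10 = 29,920.32; break-even revenue = 29,920.32 × €55.26 = €1,653,396.81.
Current sales = 67,400 × €55.26 = €3,724,524.00.
Margin of safety = €3,724,524.00 − €1,653,396.81 = €2,071,127.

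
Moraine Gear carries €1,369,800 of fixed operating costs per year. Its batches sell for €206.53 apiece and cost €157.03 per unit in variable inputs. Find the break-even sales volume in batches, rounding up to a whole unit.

Unit CM = price − variable cost = €206.53 − €157.03 = €49.50.
Break-even volume = fixed costs ÷ CM per unit = €1,369,800 ÷ €49.50 = 27,672.73, so 27,673 batches.

27,673 batches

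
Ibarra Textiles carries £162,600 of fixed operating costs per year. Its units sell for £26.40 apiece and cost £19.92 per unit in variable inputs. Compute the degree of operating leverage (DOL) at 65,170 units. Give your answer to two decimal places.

At 65,170 units, contribution = 65,170 × £6.48 = £422,301.60.
Subtracting fixed costs: EBIT = £422,301.60 − £162,600 = £259,701.60.
Degree of operating leverage = £422,301.60 / £259,701.60 = 1.6261.

1.63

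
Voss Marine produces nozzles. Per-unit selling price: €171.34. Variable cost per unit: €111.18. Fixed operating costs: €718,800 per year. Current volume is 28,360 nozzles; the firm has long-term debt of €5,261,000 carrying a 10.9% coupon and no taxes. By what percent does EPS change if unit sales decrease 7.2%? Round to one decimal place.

-29.7%

Total contribution margin = 28,360 × €60.16 = €1,706,137.60.
Operating income = contribution − fixed costs = €1,706,137.60 − €718,800 = €987,337.60.
Interest = €573,449.00, so EBIT − I = €413,888.60.
DCL = total CM / (EBIT − I) = €1,706,137.60 / €413,888.60 = 4.1222.
EPS therefore changes by 4.1222 × (-7.2%) = -29.7%.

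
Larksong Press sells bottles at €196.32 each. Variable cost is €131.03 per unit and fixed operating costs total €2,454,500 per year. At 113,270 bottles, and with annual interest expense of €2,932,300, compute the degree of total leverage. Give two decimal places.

Total contribution margin = 113,270 × €65.29 = €7,395,398.30.
Subtracting fixed costs: EBIT = €7,395,398.30 − €2,454,500 = €4,940,898.30. Interest = €2,932,300.00, so EBIT − I = €2,008,598.30.
Degree of total leverage = total CM / (EBIT − interest) = €7,395,398.30 / €2,008,598.30 = 3.6819.

3.68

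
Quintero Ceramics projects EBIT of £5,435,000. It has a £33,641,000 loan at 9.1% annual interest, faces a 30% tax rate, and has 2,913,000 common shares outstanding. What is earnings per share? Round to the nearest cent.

Pre-tax income = £5,435,000 − £3,061,331.00 = £2,373,669.00.
Net income = £2,373,669.00 × (1 − 0.30) = £1,661,568.30.
EPS = £1,661,568.30 ÷ 2,913,000 = £0.57.

£0.57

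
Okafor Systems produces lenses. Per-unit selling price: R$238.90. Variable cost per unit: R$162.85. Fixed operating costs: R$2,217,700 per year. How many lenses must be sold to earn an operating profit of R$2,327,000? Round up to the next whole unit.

Unit CM = price − variable cost = R$238.90 − R$162.85 = R$76.05.
Required volume = (fixed costs + target profit) ÷ CM = (R$2,217,700 + R$2,327,000) ÷ R$76.05 = 59,759.37, so 59,760 lenses.

59,760 lenses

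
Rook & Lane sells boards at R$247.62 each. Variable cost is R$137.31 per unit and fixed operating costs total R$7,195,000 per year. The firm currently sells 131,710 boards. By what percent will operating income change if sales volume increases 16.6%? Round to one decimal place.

+32.9%

At 131,710 units, contribution = 131,710 × R$110.31 = R$14,528,930.10.
EBIT = R$14,528,930.10 − R$7,195,000 = R$7,333,930.10.
So DOL = total CM / EBIT = R$14,528,930.10 / R$7,333,930.10 = 1.9811.
%ΔEBIT = DOL × %ΔSales = 1.9811 × +16.6% = +32.9%.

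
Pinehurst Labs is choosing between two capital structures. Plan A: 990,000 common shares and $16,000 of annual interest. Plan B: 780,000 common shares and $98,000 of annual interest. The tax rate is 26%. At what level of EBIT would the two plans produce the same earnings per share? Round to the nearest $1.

Set EPS_A = EPS_B: (EBIT − $16,000)(1 − 0.26) ÷ 990,000 = (EBIT − $98,000)(1 − 0.26) ÷ 780,000.
The (1 − t) factor cancels: (EBIT − 16,000) × 780,000 = (EBIT − 98,000) × 990,000.
Solving, EBIT = (98,000·990,000 − 16,000·780,000) / (990,000 − 780,000) = 84,540,000,000 / 210,000 = 402,571.43.

$402,571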